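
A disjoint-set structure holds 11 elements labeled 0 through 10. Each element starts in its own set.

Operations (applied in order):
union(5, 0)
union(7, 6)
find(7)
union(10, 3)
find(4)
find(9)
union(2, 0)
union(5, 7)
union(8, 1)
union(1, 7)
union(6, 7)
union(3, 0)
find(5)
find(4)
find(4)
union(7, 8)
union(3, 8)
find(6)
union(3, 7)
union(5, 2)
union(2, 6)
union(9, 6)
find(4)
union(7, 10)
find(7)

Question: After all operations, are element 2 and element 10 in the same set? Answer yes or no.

Step 1: union(5, 0) -> merged; set of 5 now {0, 5}
Step 2: union(7, 6) -> merged; set of 7 now {6, 7}
Step 3: find(7) -> no change; set of 7 is {6, 7}
Step 4: union(10, 3) -> merged; set of 10 now {3, 10}
Step 5: find(4) -> no change; set of 4 is {4}
Step 6: find(9) -> no change; set of 9 is {9}
Step 7: union(2, 0) -> merged; set of 2 now {0, 2, 5}
Step 8: union(5, 7) -> merged; set of 5 now {0, 2, 5, 6, 7}
Step 9: union(8, 1) -> merged; set of 8 now {1, 8}
Step 10: union(1, 7) -> merged; set of 1 now {0, 1, 2, 5, 6, 7, 8}
Step 11: union(6, 7) -> already same set; set of 6 now {0, 1, 2, 5, 6, 7, 8}
Step 12: union(3, 0) -> merged; set of 3 now {0, 1, 2, 3, 5, 6, 7, 8, 10}
Step 13: find(5) -> no change; set of 5 is {0, 1, 2, 3, 5, 6, 7, 8, 10}
Step 14: find(4) -> no change; set of 4 is {4}
Step 15: find(4) -> no change; set of 4 is {4}
Step 16: union(7, 8) -> already same set; set of 7 now {0, 1, 2, 3, 5, 6, 7, 8, 10}
Step 17: union(3, 8) -> already same set; set of 3 now {0, 1, 2, 3, 5, 6, 7, 8, 10}
Step 18: find(6) -> no change; set of 6 is {0, 1, 2, 3, 5, 6, 7, 8, 10}
Step 19: union(3, 7) -> already same set; set of 3 now {0, 1, 2, 3, 5, 6, 7, 8, 10}
Step 20: union(5, 2) -> already same set; set of 5 now {0, 1, 2, 3, 5, 6, 7, 8, 10}
Step 21: union(2, 6) -> already same set; set of 2 now {0, 1, 2, 3, 5, 6, 7, 8, 10}
Step 22: union(9, 6) -> merged; set of 9 now {0, 1, 2, 3, 5, 6, 7, 8, 9, 10}
Step 23: find(4) -> no change; set of 4 is {4}
Step 24: union(7, 10) -> already same set; set of 7 now {0, 1, 2, 3, 5, 6, 7, 8, 9, 10}
Step 25: find(7) -> no change; set of 7 is {0, 1, 2, 3, 5, 6, 7, 8, 9, 10}
Set of 2: {0, 1, 2, 3, 5, 6, 7, 8, 9, 10}; 10 is a member.

Answer: yes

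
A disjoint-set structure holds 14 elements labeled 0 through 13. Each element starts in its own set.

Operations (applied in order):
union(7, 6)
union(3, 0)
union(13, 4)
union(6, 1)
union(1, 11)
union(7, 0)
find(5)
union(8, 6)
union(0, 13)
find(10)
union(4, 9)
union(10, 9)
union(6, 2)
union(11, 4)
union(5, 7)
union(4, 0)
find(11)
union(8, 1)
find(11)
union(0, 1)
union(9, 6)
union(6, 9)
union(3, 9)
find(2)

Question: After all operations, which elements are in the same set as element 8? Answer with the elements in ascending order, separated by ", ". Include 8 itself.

Step 1: union(7, 6) -> merged; set of 7 now {6, 7}
Step 2: union(3, 0) -> merged; set of 3 now {0, 3}
Step 3: union(13, 4) -> merged; set of 13 now {4, 13}
Step 4: union(6, 1) -> merged; set of 6 now {1, 6, 7}
Step 5: union(1, 11) -> merged; set of 1 now {1, 6, 7, 11}
Step 6: union(7, 0) -> merged; set of 7 now {0, 1, 3, 6, 7, 11}
Step 7: find(5) -> no change; set of 5 is {5}
Step 8: union(8, 6) -> merged; set of 8 now {0, 1, 3, 6, 7, 8, 11}
Step 9: union(0, 13) -> merged; set of 0 now {0, 1, 3, 4, 6, 7, 8, 11, 13}
Step 10: find(10) -> no change; set of 10 is {10}
Step 11: union(4, 9) -> merged; set of 4 now {0, 1, 3, 4, 6, 7, 8, 9, 11, 13}
Step 12: union(10, 9) -> merged; set of 10 now {0, 1, 3, 4, 6, 7, 8, 9, 10, 11, 13}
Step 13: union(6, 2) -> merged; set of 6 now {0, 1, 2, 3, 4, 6, 7, 8, 9, 10, 11, 13}
Step 14: union(11, 4) -> already same set; set of 11 now {0, 1, 2, 3, 4, 6, 7, 8, 9, 10, 11, 13}
Step 15: union(5, 7) -> merged; set of 5 now {0, 1, 2, 3, 4, 5, 6, 7, 8, 9, 10, 11, 13}
Step 16: union(4, 0) -> already same set; set of 4 now {0, 1, 2, 3, 4, 5, 6, 7, 8, 9, 10, 11, 13}
Step 17: find(11) -> no change; set of 11 is {0, 1, 2, 3, 4, 5, 6, 7, 8, 9, 10, 11, 13}
Step 18: union(8, 1) -> already same set; set of 8 now {0, 1, 2, 3, 4, 5, 6, 7, 8, 9, 10, 11, 13}
Step 19: find(11) -> no change; set of 11 is {0, 1, 2, 3, 4, 5, 6, 7, 8, 9, 10, 11, 13}
Step 20: union(0, 1) -> already same set; set of 0 now {0, 1, 2, 3, 4, 5, 6, 7, 8, 9, 10, 11, 13}
Step 21: union(9, 6) -> already same set; set of 9 now {0, 1, 2, 3, 4, 5, 6, 7, 8, 9, 10, 11, 13}
Step 22: union(6, 9) -> already same set; set of 6 now {0, 1, 2, 3, 4, 5, 6, 7, 8, 9, 10, 11, 13}
Step 23: union(3, 9) -> already same set; set of 3 now {0, 1, 2, 3, 4, 5, 6, 7, 8, 9, 10, 11, 13}
Step 24: find(2) -> no change; set of 2 is {0, 1, 2, 3, 4, 5, 6, 7, 8, 9, 10, 11, 13}
Component of 8: {0, 1, 2, 3, 4, 5, 6, 7, 8, 9, 10, 11, 13}

Answer: 0, 1, 2, 3, 4, 5, 6, 7, 8, 9, 10, 11, 13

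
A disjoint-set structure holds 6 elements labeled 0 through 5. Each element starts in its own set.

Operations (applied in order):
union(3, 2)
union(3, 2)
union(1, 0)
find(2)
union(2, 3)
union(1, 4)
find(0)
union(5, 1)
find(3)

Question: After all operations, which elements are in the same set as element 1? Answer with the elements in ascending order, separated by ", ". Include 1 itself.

Answer: 0, 1, 4, 5

Derivation:
Step 1: union(3, 2) -> merged; set of 3 now {2, 3}
Step 2: union(3, 2) -> already same set; set of 3 now {2, 3}
Step 3: union(1, 0) -> merged; set of 1 now {0, 1}
Step 4: find(2) -> no change; set of 2 is {2, 3}
Step 5: union(2, 3) -> already same set; set of 2 now {2, 3}
Step 6: union(1, 4) -> merged; set of 1 now {0, 1, 4}
Step 7: find(0) -> no change; set of 0 is {0, 1, 4}
Step 8: union(5, 1) -> merged; set of 5 now {0, 1, 4, 5}
Step 9: find(3) -> no change; set of 3 is {2, 3}
Component of 1: {0, 1, 4, 5}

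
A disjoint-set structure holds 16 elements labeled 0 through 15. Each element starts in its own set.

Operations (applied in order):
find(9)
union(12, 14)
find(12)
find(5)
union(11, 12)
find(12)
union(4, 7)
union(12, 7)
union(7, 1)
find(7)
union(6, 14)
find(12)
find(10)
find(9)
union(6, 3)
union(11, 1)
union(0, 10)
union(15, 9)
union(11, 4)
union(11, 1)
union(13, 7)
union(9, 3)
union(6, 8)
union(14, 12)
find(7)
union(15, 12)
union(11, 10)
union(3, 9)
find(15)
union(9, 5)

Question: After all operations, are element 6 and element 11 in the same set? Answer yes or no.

Step 1: find(9) -> no change; set of 9 is {9}
Step 2: union(12, 14) -> merged; set of 12 now {12, 14}
Step 3: find(12) -> no change; set of 12 is {12, 14}
Step 4: find(5) -> no change; set of 5 is {5}
Step 5: union(11, 12) -> merged; set of 11 now {11, 12, 14}
Step 6: find(12) -> no change; set of 12 is {11, 12, 14}
Step 7: union(4, 7) -> merged; set of 4 now {4, 7}
Step 8: union(12, 7) -> merged; set of 12 now {4, 7, 11, 12, 14}
Step 9: union(7, 1) -> merged; set of 7 now {1, 4, 7, 11, 12, 14}
Step 10: find(7) -> no change; set of 7 is {1, 4, 7, 11, 12, 14}
Step 11: union(6, 14) -> merged; set of 6 now {1, 4, 6, 7, 11, 12, 14}
Step 12: find(12) -> no change; set of 12 is {1, 4, 6, 7, 11, 12, 14}
Step 13: find(10) -> no change; set of 10 is {10}
Step 14: find(9) -> no change; set of 9 is {9}
Step 15: union(6, 3) -> merged; set of 6 now {1, 3, 4, 6, 7, 11, 12, 14}
Step 16: union(11, 1) -> already same set; set of 11 now {1, 3, 4, 6, 7, 11, 12, 14}
Step 17: union(0, 10) -> merged; set of 0 now {0, 10}
Step 18: union(15, 9) -> merged; set of 15 now {9, 15}
Step 19: union(11, 4) -> already same set; set of 11 now {1, 3, 4, 6, 7, 11, 12, 14}
Step 20: union(11, 1) -> already same set; set of 11 now {1, 3, 4, 6, 7, 11, 12, 14}
Step 21: union(13, 7) -> merged; set of 13 now {1, 3, 4, 6, 7, 11, 12, 13, 14}
Step 22: union(9, 3) -> merged; set of 9 now {1, 3, 4, 6, 7, 9, 11, 12, 13, 14, 15}
Step 23: union(6, 8) -> merged; set of 6 now {1, 3, 4, 6, 7, 8, 9, 11, 12, 13, 14, 15}
Step 24: union(14, 12) -> already same set; set of 14 now {1, 3, 4, 6, 7, 8, 9, 11, 12, 13, 14, 15}
Step 25: find(7) -> no change; set of 7 is {1, 3, 4, 6, 7, 8, 9, 11, 12, 13, 14, 15}
Step 26: union(15, 12) -> already same set; set of 15 now {1, 3, 4, 6, 7, 8, 9, 11, 12, 13, 14, 15}
Step 27: union(11, 10) -> merged; set of 11 now {0, 1, 3, 4, 6, 7, 8, 9, 10, 11, 12, 13, 14, 15}
Step 28: union(3, 9) -> already same set; set of 3 now {0, 1, 3, 4, 6, 7, 8, 9, 10, 11, 12, 13, 14, 15}
Step 29: find(15) -> no change; set of 15 is {0, 1, 3, 4, 6, 7, 8, 9, 10, 11, 12, 13, 14, 15}
Step 30: union(9, 5) -> merged; set of 9 now {0, 1, 3, 4, 5, 6, 7, 8, 9, 10, 11, 12, 13, 14, 15}
Set of 6: {0, 1, 3, 4, 5, 6, 7, 8, 9, 10, 11, 12, 13, 14, 15}; 11 is a member.

Answer: yes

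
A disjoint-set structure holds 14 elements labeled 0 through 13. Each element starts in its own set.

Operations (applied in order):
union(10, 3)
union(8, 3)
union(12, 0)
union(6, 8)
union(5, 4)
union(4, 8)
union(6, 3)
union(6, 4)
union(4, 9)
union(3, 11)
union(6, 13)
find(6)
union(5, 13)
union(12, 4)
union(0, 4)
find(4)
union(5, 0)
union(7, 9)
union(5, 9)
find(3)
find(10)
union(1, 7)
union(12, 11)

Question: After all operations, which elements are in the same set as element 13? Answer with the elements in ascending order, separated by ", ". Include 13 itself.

Answer: 0, 1, 3, 4, 5, 6, 7, 8, 9, 10, 11, 12, 13

Derivation:
Step 1: union(10, 3) -> merged; set of 10 now {3, 10}
Step 2: union(8, 3) -> merged; set of 8 now {3, 8, 10}
Step 3: union(12, 0) -> merged; set of 12 now {0, 12}
Step 4: union(6, 8) -> merged; set of 6 now {3, 6, 8, 10}
Step 5: union(5, 4) -> merged; set of 5 now {4, 5}
Step 6: union(4, 8) -> merged; set of 4 now {3, 4, 5, 6, 8, 10}
Step 7: union(6, 3) -> already same set; set of 6 now {3, 4, 5, 6, 8, 10}
Step 8: union(6, 4) -> already same set; set of 6 now {3, 4, 5, 6, 8, 10}
Step 9: union(4, 9) -> merged; set of 4 now {3, 4, 5, 6, 8, 9, 10}
Step 10: union(3, 11) -> merged; set of 3 now {3, 4, 5, 6, 8, 9, 10, 11}
Step 11: union(6, 13) -> merged; set of 6 now {3, 4, 5, 6, 8, 9, 10, 11, 13}
Step 12: find(6) -> no change; set of 6 is {3, 4, 5, 6, 8, 9, 10, 11, 13}
Step 13: union(5, 13) -> already same set; set of 5 now {3, 4, 5, 6, 8, 9, 10, 11, 13}
Step 14: union(12, 4) -> merged; set of 12 now {0, 3, 4, 5, 6, 8, 9, 10, 11, 12, 13}
Step 15: union(0, 4) -> already same set; set of 0 now {0, 3, 4, 5, 6, 8, 9, 10, 11, 12, 13}
Step 16: find(4) -> no change; set of 4 is {0, 3, 4, 5, 6, 8, 9, 10, 11, 12, 13}
Step 17: union(5, 0) -> already same set; set of 5 now {0, 3, 4, 5, 6, 8, 9, 10, 11, 12, 13}
Step 18: union(7, 9) -> merged; set of 7 now {0, 3, 4, 5, 6, 7, 8, 9, 10, 11, 12, 13}
Step 19: union(5, 9) -> already same set; set of 5 now {0, 3, 4, 5, 6, 7, 8, 9, 10, 11, 12, 13}
Step 20: find(3) -> no change; set of 3 is {0, 3, 4, 5, 6, 7, 8, 9, 10, 11, 12, 13}
Step 21: find(10) -> no change; set of 10 is {0, 3, 4, 5, 6, 7, 8, 9, 10, 11, 12, 13}
Step 22: union(1, 7) -> merged; set of 1 now {0, 1, 3, 4, 5, 6, 7, 8, 9, 10, 11, 12, 13}
Step 23: union(12, 11) -> already same set; set of 12 now {0, 1, 3, 4, 5, 6, 7, 8, 9, 10, 11, 12, 13}
Component of 13: {0, 1, 3, 4, 5, 6, 7, 8, 9, 10, 11, 12, 13}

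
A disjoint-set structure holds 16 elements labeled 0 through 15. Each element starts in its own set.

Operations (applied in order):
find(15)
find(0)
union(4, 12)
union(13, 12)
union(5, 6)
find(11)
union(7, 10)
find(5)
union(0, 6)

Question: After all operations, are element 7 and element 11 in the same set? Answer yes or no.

Step 1: find(15) -> no change; set of 15 is {15}
Step 2: find(0) -> no change; set of 0 is {0}
Step 3: union(4, 12) -> merged; set of 4 now {4, 12}
Step 4: union(13, 12) -> merged; set of 13 now {4, 12, 13}
Step 5: union(5, 6) -> merged; set of 5 now {5, 6}
Step 6: find(11) -> no change; set of 11 is {11}
Step 7: union(7, 10) -> merged; set of 7 now {7, 10}
Step 8: find(5) -> no change; set of 5 is {5, 6}
Step 9: union(0, 6) -> merged; set of 0 now {0, 5, 6}
Set of 7: {7, 10}; 11 is not a member.

Answer: no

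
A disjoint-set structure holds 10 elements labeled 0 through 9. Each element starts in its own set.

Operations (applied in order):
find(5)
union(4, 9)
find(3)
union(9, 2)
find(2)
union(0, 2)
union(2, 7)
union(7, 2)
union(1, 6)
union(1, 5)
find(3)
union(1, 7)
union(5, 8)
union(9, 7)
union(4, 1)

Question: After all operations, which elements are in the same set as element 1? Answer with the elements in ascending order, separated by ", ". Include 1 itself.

Answer: 0, 1, 2, 4, 5, 6, 7, 8, 9

Derivation:
Step 1: find(5) -> no change; set of 5 is {5}
Step 2: union(4, 9) -> merged; set of 4 now {4, 9}
Step 3: find(3) -> no change; set of 3 is {3}
Step 4: union(9, 2) -> merged; set of 9 now {2, 4, 9}
Step 5: find(2) -> no change; set of 2 is {2, 4, 9}
Step 6: union(0, 2) -> merged; set of 0 now {0, 2, 4, 9}
Step 7: union(2, 7) -> merged; set of 2 now {0, 2, 4, 7, 9}
Step 8: union(7, 2) -> already same set; set of 7 now {0, 2, 4, 7, 9}
Step 9: union(1, 6) -> merged; set of 1 now {1, 6}
Step 10: union(1, 5) -> merged; set of 1 now {1, 5, 6}
Step 11: find(3) -> no change; set of 3 is {3}
Step 12: union(1, 7) -> merged; set of 1 now {0, 1, 2, 4, 5, 6, 7, 9}
Step 13: union(5, 8) -> merged; set of 5 now {0, 1, 2, 4, 5, 6, 7, 8, 9}
Step 14: union(9, 7) -> already same set; set of 9 now {0, 1, 2, 4, 5, 6, 7, 8, 9}
Step 15: union(4, 1) -> already same set; set of 4 now {0, 1, 2, 4, 5, 6, 7, 8, 9}
Component of 1: {0, 1, 2, 4, 5, 6, 7, 8, 9}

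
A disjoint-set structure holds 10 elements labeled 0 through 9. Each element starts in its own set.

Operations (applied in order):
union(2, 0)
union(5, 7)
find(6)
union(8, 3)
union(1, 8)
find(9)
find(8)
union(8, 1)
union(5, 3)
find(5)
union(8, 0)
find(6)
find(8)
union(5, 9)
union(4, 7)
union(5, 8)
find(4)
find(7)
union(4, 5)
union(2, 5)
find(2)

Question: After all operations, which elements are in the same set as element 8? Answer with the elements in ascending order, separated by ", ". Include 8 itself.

Step 1: union(2, 0) -> merged; set of 2 now {0, 2}
Step 2: union(5, 7) -> merged; set of 5 now {5, 7}
Step 3: find(6) -> no change; set of 6 is {6}
Step 4: union(8, 3) -> merged; set of 8 now {3, 8}
Step 5: union(1, 8) -> merged; set of 1 now {1, 3, 8}
Step 6: find(9) -> no change; set of 9 is {9}
Step 7: find(8) -> no change; set of 8 is {1, 3, 8}
Step 8: union(8, 1) -> already same set; set of 8 now {1, 3, 8}
Step 9: union(5, 3) -> merged; set of 5 now {1, 3, 5, 7, 8}
Step 10: find(5) -> no change; set of 5 is {1, 3, 5, 7, 8}
Step 11: union(8, 0) -> merged; set of 8 now {0, 1, 2, 3, 5, 7, 8}
Step 12: find(6) -> no change; set of 6 is {6}
Step 13: find(8) -> no change; set of 8 is {0, 1, 2, 3, 5, 7, 8}
Step 14: union(5, 9) -> merged; set of 5 now {0, 1, 2, 3, 5, 7, 8, 9}
Step 15: union(4, 7) -> merged; set of 4 now {0, 1, 2, 3, 4, 5, 7, 8, 9}
Step 16: union(5, 8) -> already same set; set of 5 now {0, 1, 2, 3, 4, 5, 7, 8, 9}
Step 17: find(4) -> no change; set of 4 is {0, 1, 2, 3, 4, 5, 7, 8, 9}
Step 18: find(7) -> no change; set of 7 is {0, 1, 2, 3, 4, 5, 7, 8, 9}
Step 19: union(4, 5) -> already same set; set of 4 now {0, 1, 2, 3, 4, 5, 7, 8, 9}
Step 20: union(2, 5) -> already same set; set of 2 now {0, 1, 2, 3, 4, 5, 7, 8, 9}
Step 21: find(2) -> no change; set of 2 is {0, 1, 2, 3, 4, 5, 7, 8, 9}
Component of 8: {0, 1, 2, 3, 4, 5, 7, 8, 9}

Answer: 0, 1, 2, 3, 4, 5, 7, 8, 9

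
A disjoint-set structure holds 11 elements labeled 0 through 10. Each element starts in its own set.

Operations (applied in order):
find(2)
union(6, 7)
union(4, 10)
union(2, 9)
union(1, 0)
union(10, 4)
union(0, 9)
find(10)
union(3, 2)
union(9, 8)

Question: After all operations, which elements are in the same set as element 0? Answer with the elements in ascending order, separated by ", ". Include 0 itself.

Answer: 0, 1, 2, 3, 8, 9

Derivation:
Step 1: find(2) -> no change; set of 2 is {2}
Step 2: union(6, 7) -> merged; set of 6 now {6, 7}
Step 3: union(4, 10) -> merged; set of 4 now {4, 10}
Step 4: union(2, 9) -> merged; set of 2 now {2, 9}
Step 5: union(1, 0) -> merged; set of 1 now {0, 1}
Step 6: union(10, 4) -> already same set; set of 10 now {4, 10}
Step 7: union(0, 9) -> merged; set of 0 now {0, 1, 2, 9}
Step 8: find(10) -> no change; set of 10 is {4, 10}
Step 9: union(3, 2) -> merged; set of 3 now {0, 1, 2, 3, 9}
Step 10: union(9, 8) -> merged; set of 9 now {0, 1, 2, 3, 8, 9}
Component of 0: {0, 1, 2, 3, 8, 9}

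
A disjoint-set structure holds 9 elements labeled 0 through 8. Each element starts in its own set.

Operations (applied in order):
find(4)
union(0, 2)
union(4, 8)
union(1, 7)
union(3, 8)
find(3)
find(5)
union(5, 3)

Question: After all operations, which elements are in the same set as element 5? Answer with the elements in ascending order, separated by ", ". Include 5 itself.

Answer: 3, 4, 5, 8

Derivation:
Step 1: find(4) -> no change; set of 4 is {4}
Step 2: union(0, 2) -> merged; set of 0 now {0, 2}
Step 3: union(4, 8) -> merged; set of 4 now {4, 8}
Step 4: union(1, 7) -> merged; set of 1 now {1, 7}
Step 5: union(3, 8) -> merged; set of 3 now {3, 4, 8}
Step 6: find(3) -> no change; set of 3 is {3, 4, 8}
Step 7: find(5) -> no change; set of 5 is {5}
Step 8: union(5, 3) -> merged; set of 5 now {3, 4, 5, 8}
Component of 5: {3, 4, 5, 8}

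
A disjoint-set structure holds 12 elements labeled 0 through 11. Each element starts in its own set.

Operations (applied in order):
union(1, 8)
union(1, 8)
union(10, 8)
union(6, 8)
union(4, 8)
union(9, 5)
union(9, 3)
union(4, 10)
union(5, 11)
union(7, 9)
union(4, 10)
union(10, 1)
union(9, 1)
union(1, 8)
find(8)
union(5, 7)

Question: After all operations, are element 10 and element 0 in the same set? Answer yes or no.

Step 1: union(1, 8) -> merged; set of 1 now {1, 8}
Step 2: union(1, 8) -> already same set; set of 1 now {1, 8}
Step 3: union(10, 8) -> merged; set of 10 now {1, 8, 10}
Step 4: union(6, 8) -> merged; set of 6 now {1, 6, 8, 10}
Step 5: union(4, 8) -> merged; set of 4 now {1, 4, 6, 8, 10}
Step 6: union(9, 5) -> merged; set of 9 now {5, 9}
Step 7: union(9, 3) -> merged; set of 9 now {3, 5, 9}
Step 8: union(4, 10) -> already same set; set of 4 now {1, 4, 6, 8, 10}
Step 9: union(5, 11) -> merged; set of 5 now {3, 5, 9, 11}
Step 10: union(7, 9) -> merged; set of 7 now {3, 5, 7, 9, 11}
Step 11: union(4, 10) -> already same set; set of 4 now {1, 4, 6, 8, 10}
Step 12: union(10, 1) -> already same set; set of 10 now {1, 4, 6, 8, 10}
Step 13: union(9, 1) -> merged; set of 9 now {1, 3, 4, 5, 6, 7, 8, 9, 10, 11}
Step 14: union(1, 8) -> already same set; set of 1 now {1, 3, 4, 5, 6, 7, 8, 9, 10, 11}
Step 15: find(8) -> no change; set of 8 is {1, 3, 4, 5, 6, 7, 8, 9, 10, 11}
Step 16: union(5, 7) -> already same set; set of 5 now {1, 3, 4, 5, 6, 7, 8, 9, 10, 11}
Set of 10: {1, 3, 4, 5, 6, 7, 8, 9, 10, 11}; 0 is not a member.

Answer: no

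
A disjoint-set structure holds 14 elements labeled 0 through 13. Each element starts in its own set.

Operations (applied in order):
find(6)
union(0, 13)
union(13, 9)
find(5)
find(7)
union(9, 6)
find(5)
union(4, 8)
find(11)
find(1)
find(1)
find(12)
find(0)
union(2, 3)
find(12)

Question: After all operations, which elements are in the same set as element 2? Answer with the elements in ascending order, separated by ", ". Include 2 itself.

Step 1: find(6) -> no change; set of 6 is {6}
Step 2: union(0, 13) -> merged; set of 0 now {0, 13}
Step 3: union(13, 9) -> merged; set of 13 now {0, 9, 13}
Step 4: find(5) -> no change; set of 5 is {5}
Step 5: find(7) -> no change; set of 7 is {7}
Step 6: union(9, 6) -> merged; set of 9 now {0, 6, 9, 13}
Step 7: find(5) -> no change; set of 5 is {5}
Step 8: union(4, 8) -> merged; set of 4 now {4, 8}
Step 9: find(11) -> no change; set of 11 is {11}
Step 10: find(1) -> no change; set of 1 is {1}
Step 11: find(1) -> no change; set of 1 is {1}
Step 12: find(12) -> no change; set of 12 is {12}
Step 13: find(0) -> no change; set of 0 is {0, 6, 9, 13}
Step 14: union(2, 3) -> merged; set of 2 now {2, 3}
Step 15: find(12) -> no change; set of 12 is {12}
Component of 2: {2, 3}

Answer: 2, 3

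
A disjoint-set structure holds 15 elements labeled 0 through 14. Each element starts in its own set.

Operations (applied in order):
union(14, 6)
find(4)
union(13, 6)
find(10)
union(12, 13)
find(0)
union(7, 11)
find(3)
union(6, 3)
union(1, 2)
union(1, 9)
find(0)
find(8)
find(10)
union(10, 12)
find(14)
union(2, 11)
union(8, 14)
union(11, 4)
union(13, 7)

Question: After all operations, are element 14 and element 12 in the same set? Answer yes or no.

Answer: yes

Derivation:
Step 1: union(14, 6) -> merged; set of 14 now {6, 14}
Step 2: find(4) -> no change; set of 4 is {4}
Step 3: union(13, 6) -> merged; set of 13 now {6, 13, 14}
Step 4: find(10) -> no change; set of 10 is {10}
Step 5: union(12, 13) -> merged; set of 12 now {6, 12, 13, 14}
Step 6: find(0) -> no change; set of 0 is {0}
Step 7: union(7, 11) -> merged; set of 7 now {7, 11}
Step 8: find(3) -> no change; set of 3 is {3}
Step 9: union(6, 3) -> merged; set of 6 now {3, 6, 12, 13, 14}
Step 10: union(1, 2) -> merged; set of 1 now {1, 2}
Step 11: union(1, 9) -> merged; set of 1 now {1, 2, 9}
Step 12: find(0) -> no change; set of 0 is {0}
Step 13: find(8) -> no change; set of 8 is {8}
Step 14: find(10) -> no change; set of 10 is {10}
Step 15: union(10, 12) -> merged; set of 10 now {3, 6, 10, 12, 13, 14}
Step 16: find(14) -> no change; set of 14 is {3, 6, 10, 12, 13, 14}
Step 17: union(2, 11) -> merged; set of 2 now {1, 2, 7, 9, 11}
Step 18: union(8, 14) -> merged; set of 8 now {3, 6, 8, 10, 12, 13, 14}
Step 19: union(11, 4) -> merged; set of 11 now {1, 2, 4, 7, 9, 11}
Step 20: union(13, 7) -> merged; set of 13 now {1, 2, 3, 4, 6, 7, 8, 9, 10, 11, 12, 13, 14}
Set of 14: {1, 2, 3, 4, 6, 7, 8, 9, 10, 11, 12, 13, 14}; 12 is a member.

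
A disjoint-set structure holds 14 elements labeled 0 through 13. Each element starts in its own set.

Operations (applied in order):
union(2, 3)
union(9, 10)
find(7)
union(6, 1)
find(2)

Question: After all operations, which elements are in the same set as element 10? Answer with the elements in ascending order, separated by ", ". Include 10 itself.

Answer: 9, 10

Derivation:
Step 1: union(2, 3) -> merged; set of 2 now {2, 3}
Step 2: union(9, 10) -> merged; set of 9 now {9, 10}
Step 3: find(7) -> no change; set of 7 is {7}
Step 4: union(6, 1) -> merged; set of 6 now {1, 6}
Step 5: find(2) -> no change; set of 2 is {2, 3}
Component of 10: {9, 10}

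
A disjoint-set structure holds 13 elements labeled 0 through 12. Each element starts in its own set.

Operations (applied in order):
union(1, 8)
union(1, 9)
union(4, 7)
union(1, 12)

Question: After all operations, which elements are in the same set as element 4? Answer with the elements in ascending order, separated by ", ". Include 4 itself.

Step 1: union(1, 8) -> merged; set of 1 now {1, 8}
Step 2: union(1, 9) -> merged; set of 1 now {1, 8, 9}
Step 3: union(4, 7) -> merged; set of 4 now {4, 7}
Step 4: union(1, 12) -> merged; set of 1 now {1, 8, 9, 12}
Component of 4: {4, 7}

Answer: 4, 7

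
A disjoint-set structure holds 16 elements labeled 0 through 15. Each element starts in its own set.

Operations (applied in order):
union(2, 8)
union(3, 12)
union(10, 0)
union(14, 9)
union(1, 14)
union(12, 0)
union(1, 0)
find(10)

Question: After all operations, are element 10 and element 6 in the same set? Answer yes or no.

Step 1: union(2, 8) -> merged; set of 2 now {2, 8}
Step 2: union(3, 12) -> merged; set of 3 now {3, 12}
Step 3: union(10, 0) -> merged; set of 10 now {0, 10}
Step 4: union(14, 9) -> merged; set of 14 now {9, 14}
Step 5: union(1, 14) -> merged; set of 1 now {1, 9, 14}
Step 6: union(12, 0) -> merged; set of 12 now {0, 3, 10, 12}
Step 7: union(1, 0) -> merged; set of 1 now {0, 1, 3, 9, 10, 12, 14}
Step 8: find(10) -> no change; set of 10 is {0, 1, 3, 9, 10, 12, 14}
Set of 10: {0, 1, 3, 9, 10, 12, 14}; 6 is not a member.

Answer: no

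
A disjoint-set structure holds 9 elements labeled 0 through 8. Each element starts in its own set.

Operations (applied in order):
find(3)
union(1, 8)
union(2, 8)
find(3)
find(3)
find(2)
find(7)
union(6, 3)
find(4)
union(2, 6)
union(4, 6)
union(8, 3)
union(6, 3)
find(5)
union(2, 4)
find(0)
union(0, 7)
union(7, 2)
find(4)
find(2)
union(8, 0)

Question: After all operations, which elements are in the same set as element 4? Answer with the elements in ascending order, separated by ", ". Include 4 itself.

Answer: 0, 1, 2, 3, 4, 6, 7, 8

Derivation:
Step 1: find(3) -> no change; set of 3 is {3}
Step 2: union(1, 8) -> merged; set of 1 now {1, 8}
Step 3: union(2, 8) -> merged; set of 2 now {1, 2, 8}
Step 4: find(3) -> no change; set of 3 is {3}
Step 5: find(3) -> no change; set of 3 is {3}
Step 6: find(2) -> no change; set of 2 is {1, 2, 8}
Step 7: find(7) -> no change; set of 7 is {7}
Step 8: union(6, 3) -> merged; set of 6 now {3, 6}
Step 9: find(4) -> no change; set of 4 is {4}
Step 10: union(2, 6) -> merged; set of 2 now {1, 2, 3, 6, 8}
Step 11: union(4, 6) -> merged; set of 4 now {1, 2, 3, 4, 6, 8}
Step 12: union(8, 3) -> already same set; set of 8 now {1, 2, 3, 4, 6, 8}
Step 13: union(6, 3) -> already same set; set of 6 now {1, 2, 3, 4, 6, 8}
Step 14: find(5) -> no change; set of 5 is {5}
Step 15: union(2, 4) -> already same set; set of 2 now {1, 2, 3, 4, 6, 8}
Step 16: find(0) -> no change; set of 0 is {0}
Step 17: union(0, 7) -> merged; set of 0 now {0, 7}
Step 18: union(7, 2) -> merged; set of 7 now {0, 1, 2, 3, 4, 6, 7, 8}
Step 19: find(4) -> no change; set of 4 is {0, 1, 2, 3, 4, 6, 7, 8}
Step 20: find(2) -> no change; set of 2 is {0, 1, 2, 3, 4, 6, 7, 8}
Step 21: union(8, 0) -> already same set; set of 8 now {0, 1, 2, 3, 4, 6, 7, 8}
Component of 4: {0, 1, 2, 3, 4, 6, 7, 8}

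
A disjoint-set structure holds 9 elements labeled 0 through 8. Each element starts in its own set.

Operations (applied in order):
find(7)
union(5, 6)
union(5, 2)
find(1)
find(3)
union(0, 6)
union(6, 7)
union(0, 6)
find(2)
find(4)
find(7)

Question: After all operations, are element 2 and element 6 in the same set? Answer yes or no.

Answer: yes

Derivation:
Step 1: find(7) -> no change; set of 7 is {7}
Step 2: union(5, 6) -> merged; set of 5 now {5, 6}
Step 3: union(5, 2) -> merged; set of 5 now {2, 5, 6}
Step 4: find(1) -> no change; set of 1 is {1}
Step 5: find(3) -> no change; set of 3 is {3}
Step 6: union(0, 6) -> merged; set of 0 now {0, 2, 5, 6}
Step 7: union(6, 7) -> merged; set of 6 now {0, 2, 5, 6, 7}
Step 8: union(0, 6) -> already same set; set of 0 now {0, 2, 5, 6, 7}
Step 9: find(2) -> no change; set of 2 is {0, 2, 5, 6, 7}
Step 10: find(4) -> no change; set of 4 is {4}
Step 11: find(7) -> no change; set of 7 is {0, 2, 5, 6, 7}
Set of 2: {0, 2, 5, 6, 7}; 6 is a member.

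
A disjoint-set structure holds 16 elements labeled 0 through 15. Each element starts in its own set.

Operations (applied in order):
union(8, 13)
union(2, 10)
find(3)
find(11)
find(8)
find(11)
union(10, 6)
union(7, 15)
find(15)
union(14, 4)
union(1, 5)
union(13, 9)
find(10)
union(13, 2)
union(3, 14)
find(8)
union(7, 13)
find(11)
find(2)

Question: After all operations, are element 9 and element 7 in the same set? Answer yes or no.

Answer: yes

Derivation:
Step 1: union(8, 13) -> merged; set of 8 now {8, 13}
Step 2: union(2, 10) -> merged; set of 2 now {2, 10}
Step 3: find(3) -> no change; set of 3 is {3}
Step 4: find(11) -> no change; set of 11 is {11}
Step 5: find(8) -> no change; set of 8 is {8, 13}
Step 6: find(11) -> no change; set of 11 is {11}
Step 7: union(10, 6) -> merged; set of 10 now {2, 6, 10}
Step 8: union(7, 15) -> merged; set of 7 now {7, 15}
Step 9: find(15) -> no change; set of 15 is {7, 15}
Step 10: union(14, 4) -> merged; set of 14 now {4, 14}
Step 11: union(1, 5) -> merged; set of 1 now {1, 5}
Step 12: union(13, 9) -> merged; set of 13 now {8, 9, 13}
Step 13: find(10) -> no change; set of 10 is {2, 6, 10}
Step 14: union(13, 2) -> merged; set of 13 now {2, 6, 8, 9, 10, 13}
Step 15: union(3, 14) -> merged; set of 3 now {3, 4, 14}
Step 16: find(8) -> no change; set of 8 is {2, 6, 8, 9, 10, 13}
Step 17: union(7, 13) -> merged; set of 7 now {2, 6, 7, 8, 9, 10, 13, 15}
Step 18: find(11) -> no change; set of 11 is {11}
Step 19: find(2) -> no change; set of 2 is {2, 6, 7, 8, 9, 10, 13, 15}
Set of 9: {2, 6, 7, 8, 9, 10, 13, 15}; 7 is a member.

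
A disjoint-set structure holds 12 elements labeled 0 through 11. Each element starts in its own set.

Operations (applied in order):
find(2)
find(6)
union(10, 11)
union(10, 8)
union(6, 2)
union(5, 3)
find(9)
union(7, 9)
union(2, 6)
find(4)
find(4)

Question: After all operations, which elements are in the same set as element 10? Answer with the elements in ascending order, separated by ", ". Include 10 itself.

Step 1: find(2) -> no change; set of 2 is {2}
Step 2: find(6) -> no change; set of 6 is {6}
Step 3: union(10, 11) -> merged; set of 10 now {10, 11}
Step 4: union(10, 8) -> merged; set of 10 now {8, 10, 11}
Step 5: union(6, 2) -> merged; set of 6 now {2, 6}
Step 6: union(5, 3) -> merged; set of 5 now {3, 5}
Step 7: find(9) -> no change; set of 9 is {9}
Step 8: union(7, 9) -> merged; set of 7 now {7, 9}
Step 9: union(2, 6) -> already same set; set of 2 now {2, 6}
Step 10: find(4) -> no change; set of 4 is {4}
Step 11: find(4) -> no change; set of 4 is {4}
Component of 10: {8, 10, 11}

Answer: 8, 10, 11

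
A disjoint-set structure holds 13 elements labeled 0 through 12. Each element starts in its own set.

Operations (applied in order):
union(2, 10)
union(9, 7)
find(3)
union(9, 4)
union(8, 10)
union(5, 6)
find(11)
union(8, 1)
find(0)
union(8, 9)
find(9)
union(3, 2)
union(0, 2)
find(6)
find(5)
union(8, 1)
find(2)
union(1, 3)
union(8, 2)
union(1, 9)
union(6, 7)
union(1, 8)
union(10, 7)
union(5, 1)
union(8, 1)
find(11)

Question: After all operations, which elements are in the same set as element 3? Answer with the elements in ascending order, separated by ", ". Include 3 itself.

Answer: 0, 1, 2, 3, 4, 5, 6, 7, 8, 9, 10

Derivation:
Step 1: union(2, 10) -> merged; set of 2 now {2, 10}
Step 2: union(9, 7) -> merged; set of 9 now {7, 9}
Step 3: find(3) -> no change; set of 3 is {3}
Step 4: union(9, 4) -> merged; set of 9 now {4, 7, 9}
Step 5: union(8, 10) -> merged; set of 8 now {2, 8, 10}
Step 6: union(5, 6) -> merged; set of 5 now {5, 6}
Step 7: find(11) -> no change; set of 11 is {11}
Step 8: union(8, 1) -> merged; set of 8 now {1, 2, 8, 10}
Step 9: find(0) -> no change; set of 0 is {0}
Step 10: union(8, 9) -> merged; set of 8 now {1, 2, 4, 7, 8, 9, 10}
Step 11: find(9) -> no change; set of 9 is {1, 2, 4, 7, 8, 9, 10}
Step 12: union(3, 2) -> merged; set of 3 now {1, 2, 3, 4, 7, 8, 9, 10}
Step 13: union(0, 2) -> merged; set of 0 now {0, 1, 2, 3, 4, 7, 8, 9, 10}
Step 14: find(6) -> no change; set of 6 is {5, 6}
Step 15: find(5) -> no change; set of 5 is {5, 6}
Step 16: union(8, 1) -> already same set; set of 8 now {0, 1, 2, 3, 4, 7, 8, 9, 10}
Step 17: find(2) -> no change; set of 2 is {0, 1, 2, 3, 4, 7, 8, 9, 10}
Step 18: union(1, 3) -> already same set; set of 1 now {0, 1, 2, 3, 4, 7, 8, 9, 10}
Step 19: union(8, 2) -> already same set; set of 8 now {0, 1, 2, 3, 4, 7, 8, 9, 10}
Step 20: union(1, 9) -> already same set; set of 1 now {0, 1, 2, 3, 4, 7, 8, 9, 10}
Step 21: union(6, 7) -> merged; set of 6 now {0, 1, 2, 3, 4, 5, 6, 7, 8, 9, 10}
Step 22: union(1, 8) -> already same set; set of 1 now {0, 1, 2, 3, 4, 5, 6, 7, 8, 9, 10}
Step 23: union(10, 7) -> already same set; set of 10 now {0, 1, 2, 3, 4, 5, 6, 7, 8, 9, 10}
Step 24: union(5, 1) -> already same set; set of 5 now {0, 1, 2, 3, 4, 5, 6, 7, 8, 9, 10}
Step 25: union(8, 1) -> already same set; set of 8 now {0, 1, 2, 3, 4, 5, 6, 7, 8, 9, 10}
Step 26: find(11) -> no change; set of 11 is {11}
Component of 3: {0, 1, 2, 3, 4, 5, 6, 7, 8, 9, 10}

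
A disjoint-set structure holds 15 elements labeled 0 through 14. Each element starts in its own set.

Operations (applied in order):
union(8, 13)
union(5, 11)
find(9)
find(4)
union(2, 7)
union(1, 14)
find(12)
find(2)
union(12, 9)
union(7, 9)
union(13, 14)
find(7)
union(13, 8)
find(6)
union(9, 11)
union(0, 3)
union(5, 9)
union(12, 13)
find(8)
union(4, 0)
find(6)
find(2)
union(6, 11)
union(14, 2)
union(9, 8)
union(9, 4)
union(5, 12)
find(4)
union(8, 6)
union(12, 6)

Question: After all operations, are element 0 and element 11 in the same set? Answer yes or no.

Step 1: union(8, 13) -> merged; set of 8 now {8, 13}
Step 2: union(5, 11) -> merged; set of 5 now {5, 11}
Step 3: find(9) -> no change; set of 9 is {9}
Step 4: find(4) -> no change; set of 4 is {4}
Step 5: union(2, 7) -> merged; set of 2 now {2, 7}
Step 6: union(1, 14) -> merged; set of 1 now {1, 14}
Step 7: find(12) -> no change; set of 12 is {12}
Step 8: find(2) -> no change; set of 2 is {2, 7}
Step 9: union(12, 9) -> merged; set of 12 now {9, 12}
Step 10: union(7, 9) -> merged; set of 7 now {2, 7, 9, 12}
Step 11: union(13, 14) -> merged; set of 13 now {1, 8, 13, 14}
Step 12: find(7) -> no change; set of 7 is {2, 7, 9, 12}
Step 13: union(13, 8) -> already same set; set of 13 now {1, 8, 13, 14}
Step 14: find(6) -> no change; set of 6 is {6}
Step 15: union(9, 11) -> merged; set of 9 now {2, 5, 7, 9, 11, 12}
Step 16: union(0, 3) -> merged; set of 0 now {0, 3}
Step 17: union(5, 9) -> already same set; set of 5 now {2, 5, 7, 9, 11, 12}
Step 18: union(12, 13) -> merged; set of 12 now {1, 2, 5, 7, 8, 9, 11, 12, 13, 14}
Step 19: find(8) -> no change; set of 8 is {1, 2, 5, 7, 8, 9, 11, 12, 13, 14}
Step 20: union(4, 0) -> merged; set of 4 now {0, 3, 4}
Step 21: find(6) -> no change; set of 6 is {6}
Step 22: find(2) -> no change; set of 2 is {1, 2, 5, 7, 8, 9, 11, 12, 13, 14}
Step 23: union(6, 11) -> merged; set of 6 now {1, 2, 5, 6, 7, 8, 9, 11, 12, 13, 14}
Step 24: union(14, 2) -> already same set; set of 14 now {1, 2, 5, 6, 7, 8, 9, 11, 12, 13, 14}
Step 25: union(9, 8) -> already same set; set of 9 now {1, 2, 5, 6, 7, 8, 9, 11, 12, 13, 14}
Step 26: union(9, 4) -> merged; set of 9 now {0, 1, 2, 3, 4, 5, 6, 7, 8, 9, 11, 12, 13, 14}
Step 27: union(5, 12) -> already same set; set of 5 now {0, 1, 2, 3, 4, 5, 6, 7, 8, 9, 11, 12, 13, 14}
Step 28: find(4) -> no change; set of 4 is {0, 1, 2, 3, 4, 5, 6, 7, 8, 9, 11, 12, 13, 14}
Step 29: union(8, 6) -> already same set; set of 8 now {0, 1, 2, 3, 4, 5, 6, 7, 8, 9, 11, 12, 13, 14}
Step 30: union(12, 6) -> already same set; set of 12 now {0, 1, 2, 3, 4, 5, 6, 7, 8, 9, 11, 12, 13, 14}
Set of 0: {0, 1, 2, 3, 4, 5, 6, 7, 8, 9, 11, 12, 13, 14}; 11 is a member.

Answer: yes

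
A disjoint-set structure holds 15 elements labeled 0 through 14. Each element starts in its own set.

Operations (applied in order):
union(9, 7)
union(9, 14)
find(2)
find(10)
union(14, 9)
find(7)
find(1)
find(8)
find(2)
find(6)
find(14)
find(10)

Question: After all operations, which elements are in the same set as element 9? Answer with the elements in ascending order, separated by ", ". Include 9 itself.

Step 1: union(9, 7) -> merged; set of 9 now {7, 9}
Step 2: union(9, 14) -> merged; set of 9 now {7, 9, 14}
Step 3: find(2) -> no change; set of 2 is {2}
Step 4: find(10) -> no change; set of 10 is {10}
Step 5: union(14, 9) -> already same set; set of 14 now {7, 9, 14}
Step 6: find(7) -> no change; set of 7 is {7, 9, 14}
Step 7: find(1) -> no change; set of 1 is {1}
Step 8: find(8) -> no change; set of 8 is {8}
Step 9: find(2) -> no change; set of 2 is {2}
Step 10: find(6) -> no change; set of 6 is {6}
Step 11: find(14) -> no change; set of 14 is {7, 9, 14}
Step 12: find(10) -> no change; set of 10 is {10}
Component of 9: {7, 9, 14}

Answer: 7, 9, 14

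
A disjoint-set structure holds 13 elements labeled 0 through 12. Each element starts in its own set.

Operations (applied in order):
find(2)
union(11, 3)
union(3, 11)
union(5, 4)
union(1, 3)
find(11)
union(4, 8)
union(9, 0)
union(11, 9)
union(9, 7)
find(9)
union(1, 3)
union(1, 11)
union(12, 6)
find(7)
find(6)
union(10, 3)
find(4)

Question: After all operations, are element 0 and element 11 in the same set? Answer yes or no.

Step 1: find(2) -> no change; set of 2 is {2}
Step 2: union(11, 3) -> merged; set of 11 now {3, 11}
Step 3: union(3, 11) -> already same set; set of 3 now {3, 11}
Step 4: union(5, 4) -> merged; set of 5 now {4, 5}
Step 5: union(1, 3) -> merged; set of 1 now {1, 3, 11}
Step 6: find(11) -> no change; set of 11 is {1, 3, 11}
Step 7: union(4, 8) -> merged; set of 4 now {4, 5, 8}
Step 8: union(9, 0) -> merged; set of 9 now {0, 9}
Step 9: union(11, 9) -> merged; set of 11 now {0, 1, 3, 9, 11}
Step 10: union(9, 7) -> merged; set of 9 now {0, 1, 3, 7, 9, 11}
Step 11: find(9) -> no change; set of 9 is {0, 1, 3, 7, 9, 11}
Step 12: union(1, 3) -> already same set; set of 1 now {0, 1, 3, 7, 9, 11}
Step 13: union(1, 11) -> already same set; set of 1 now {0, 1, 3, 7, 9, 11}
Step 14: union(12, 6) -> merged; set of 12 now {6, 12}
Step 15: find(7) -> no change; set of 7 is {0, 1, 3, 7, 9, 11}
Step 16: find(6) -> no change; set of 6 is {6, 12}
Step 17: union(10, 3) -> merged; set of 10 now {0, 1, 3, 7, 9, 10, 11}
Step 18: find(4) -> no change; set of 4 is {4, 5, 8}
Set of 0: {0, 1, 3, 7, 9, 10, 11}; 11 is a member.

Answer: yes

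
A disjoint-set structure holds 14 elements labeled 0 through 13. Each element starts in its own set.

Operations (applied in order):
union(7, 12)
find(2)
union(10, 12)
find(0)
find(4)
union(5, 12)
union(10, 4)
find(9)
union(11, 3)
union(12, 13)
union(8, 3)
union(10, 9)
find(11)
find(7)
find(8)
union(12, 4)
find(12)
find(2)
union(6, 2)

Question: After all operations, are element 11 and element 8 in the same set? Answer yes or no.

Step 1: union(7, 12) -> merged; set of 7 now {7, 12}
Step 2: find(2) -> no change; set of 2 is {2}
Step 3: union(10, 12) -> merged; set of 10 now {7, 10, 12}
Step 4: find(0) -> no change; set of 0 is {0}
Step 5: find(4) -> no change; set of 4 is {4}
Step 6: union(5, 12) -> merged; set of 5 now {5, 7, 10, 12}
Step 7: union(10, 4) -> merged; set of 10 now {4, 5, 7, 10, 12}
Step 8: find(9) -> no change; set of 9 is {9}
Step 9: union(11, 3) -> merged; set of 11 now {3, 11}
Step 10: union(12, 13) -> merged; set of 12 now {4, 5, 7, 10, 12, 13}
Step 11: union(8, 3) -> merged; set of 8 now {3, 8, 11}
Step 12: union(10, 9) -> merged; set of 10 now {4, 5, 7, 9, 10, 12, 13}
Step 13: find(11) -> no change; set of 11 is {3, 8, 11}
Step 14: find(7) -> no change; set of 7 is {4, 5, 7, 9, 10, 12, 13}
Step 15: find(8) -> no change; set of 8 is {3, 8, 11}
Step 16: union(12, 4) -> already same set; set of 12 now {4, 5, 7, 9, 10, 12, 13}
Step 17: find(12) -> no change; set of 12 is {4, 5, 7, 9, 10, 12, 13}
Step 18: find(2) -> no change; set of 2 is {2}
Step 19: union(6, 2) -> merged; set of 6 now {2, 6}
Set of 11: {3, 8, 11}; 8 is a member.

Answer: yes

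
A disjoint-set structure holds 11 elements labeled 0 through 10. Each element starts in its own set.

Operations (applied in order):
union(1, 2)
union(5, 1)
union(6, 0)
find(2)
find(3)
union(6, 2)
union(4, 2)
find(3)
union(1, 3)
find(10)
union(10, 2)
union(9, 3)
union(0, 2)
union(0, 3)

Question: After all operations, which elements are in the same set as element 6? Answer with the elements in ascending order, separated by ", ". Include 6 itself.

Answer: 0, 1, 2, 3, 4, 5, 6, 9, 10

Derivation:
Step 1: union(1, 2) -> merged; set of 1 now {1, 2}
Step 2: union(5, 1) -> merged; set of 5 now {1, 2, 5}
Step 3: union(6, 0) -> merged; set of 6 now {0, 6}
Step 4: find(2) -> no change; set of 2 is {1, 2, 5}
Step 5: find(3) -> no change; set of 3 is {3}
Step 6: union(6, 2) -> merged; set of 6 now {0, 1, 2, 5, 6}
Step 7: union(4, 2) -> merged; set of 4 now {0, 1, 2, 4, 5, 6}
Step 8: find(3) -> no change; set of 3 is {3}
Step 9: union(1, 3) -> merged; set of 1 now {0, 1, 2, 3, 4, 5, 6}
Step 10: find(10) -> no change; set of 10 is {10}
Step 11: union(10, 2) -> merged; set of 10 now {0, 1, 2, 3, 4, 5, 6, 10}
Step 12: union(9, 3) -> merged; set of 9 now {0, 1, 2, 3, 4, 5, 6, 9, 10}
Step 13: union(0, 2) -> already same set; set of 0 now {0, 1, 2, 3, 4, 5, 6, 9, 10}
Step 14: union(0, 3) -> already same set; set of 0 now {0, 1, 2, 3, 4, 5, 6, 9, 10}
Component of 6: {0, 1, 2, 3, 4, 5, 6, 9, 10}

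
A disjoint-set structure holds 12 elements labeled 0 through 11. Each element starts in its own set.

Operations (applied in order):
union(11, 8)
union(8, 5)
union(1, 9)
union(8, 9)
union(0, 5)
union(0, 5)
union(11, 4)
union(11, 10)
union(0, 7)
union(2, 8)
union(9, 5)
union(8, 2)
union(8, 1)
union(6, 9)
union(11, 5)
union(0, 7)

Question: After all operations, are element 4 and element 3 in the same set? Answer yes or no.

Step 1: union(11, 8) -> merged; set of 11 now {8, 11}
Step 2: union(8, 5) -> merged; set of 8 now {5, 8, 11}
Step 3: union(1, 9) -> merged; set of 1 now {1, 9}
Step 4: union(8, 9) -> merged; set of 8 now {1, 5, 8, 9, 11}
Step 5: union(0, 5) -> merged; set of 0 now {0, 1, 5, 8, 9, 11}
Step 6: union(0, 5) -> already same set; set of 0 now {0, 1, 5, 8, 9, 11}
Step 7: union(11, 4) -> merged; set of 11 now {0, 1, 4, 5, 8, 9, 11}
Step 8: union(11, 10) -> merged; set of 11 now {0, 1, 4, 5, 8, 9, 10, 11}
Step 9: union(0, 7) -> merged; set of 0 now {0, 1, 4, 5, 7, 8, 9, 10, 11}
Step 10: union(2, 8) -> merged; set of 2 now {0, 1, 2, 4, 5, 7, 8, 9, 10, 11}
Step 11: union(9, 5) -> already same set; set of 9 now {0, 1, 2, 4, 5, 7, 8, 9, 10, 11}
Step 12: union(8, 2) -> already same set; set of 8 now {0, 1, 2, 4, 5, 7, 8, 9, 10, 11}
Step 13: union(8, 1) -> already same set; set of 8 now {0, 1, 2, 4, 5, 7, 8, 9, 10, 11}
Step 14: union(6, 9) -> merged; set of 6 now {0, 1, 2, 4, 5, 6, 7, 8, 9, 10, 11}
Step 15: union(11, 5) -> already same set; set of 11 now {0, 1, 2, 4, 5, 6, 7, 8, 9, 10, 11}
Step 16: union(0, 7) -> already same set; set of 0 now {0, 1, 2, 4, 5, 6, 7, 8, 9, 10, 11}
Set of 4: {0, 1, 2, 4, 5, 6, 7, 8, 9, 10, 11}; 3 is not a member.

Answer: no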